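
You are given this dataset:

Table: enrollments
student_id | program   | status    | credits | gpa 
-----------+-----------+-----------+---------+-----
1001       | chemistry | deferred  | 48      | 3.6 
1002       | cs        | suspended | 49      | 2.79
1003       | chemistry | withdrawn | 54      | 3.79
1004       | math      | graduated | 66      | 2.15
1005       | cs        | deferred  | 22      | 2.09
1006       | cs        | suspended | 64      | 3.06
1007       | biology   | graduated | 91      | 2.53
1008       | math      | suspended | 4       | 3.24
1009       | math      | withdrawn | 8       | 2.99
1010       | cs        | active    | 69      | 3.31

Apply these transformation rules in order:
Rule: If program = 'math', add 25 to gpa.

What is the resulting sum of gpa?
104.55

Step 1: Count records where program = 'math': 3
Step 2: Total bonus added: 3 × 25 = 75
Step 3: Original sum of gpa: 29.55
Step 4: Final sum = 29.55 + 75 = 104.55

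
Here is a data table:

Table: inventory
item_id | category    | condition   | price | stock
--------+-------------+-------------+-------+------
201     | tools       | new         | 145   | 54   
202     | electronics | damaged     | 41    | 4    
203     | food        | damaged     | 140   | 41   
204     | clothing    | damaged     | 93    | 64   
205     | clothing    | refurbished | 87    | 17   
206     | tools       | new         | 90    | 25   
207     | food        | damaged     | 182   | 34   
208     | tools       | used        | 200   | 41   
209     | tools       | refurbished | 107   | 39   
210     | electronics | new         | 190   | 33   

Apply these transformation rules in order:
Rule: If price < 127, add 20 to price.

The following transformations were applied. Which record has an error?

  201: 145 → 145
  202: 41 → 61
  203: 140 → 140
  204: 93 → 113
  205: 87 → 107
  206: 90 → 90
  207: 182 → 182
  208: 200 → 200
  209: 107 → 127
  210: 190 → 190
Record 206 has an error. The correct transformed value should be 110, not 90.

Step 1: Check each record against the rule
Step 2: Record 206 has price = 90
Step 3: Since 90 < 127, the bonus should have been applied
Step 4: Correct value = 110, but claimed value = 90
Conclusion: Record 206 has the error.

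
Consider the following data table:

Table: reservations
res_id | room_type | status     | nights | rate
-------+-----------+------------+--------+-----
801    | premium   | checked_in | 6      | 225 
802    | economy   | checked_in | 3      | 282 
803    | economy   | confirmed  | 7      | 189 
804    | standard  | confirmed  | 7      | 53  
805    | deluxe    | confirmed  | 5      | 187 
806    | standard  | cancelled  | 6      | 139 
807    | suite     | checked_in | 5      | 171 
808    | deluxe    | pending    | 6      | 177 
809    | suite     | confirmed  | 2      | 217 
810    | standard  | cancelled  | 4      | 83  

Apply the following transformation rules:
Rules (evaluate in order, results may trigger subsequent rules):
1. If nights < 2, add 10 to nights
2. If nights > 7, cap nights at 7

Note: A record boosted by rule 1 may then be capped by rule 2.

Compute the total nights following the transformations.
51

Step 1: Apply rule 1 to records with nights < 2
  - 0 records get bonus of 10
  - Of these, 0 records then exceed 7 and get capped
Step 2: Apply rule 2 to records with nights > 7
  - 0 records (original) are capped
Step 3: Calculate final sum = 51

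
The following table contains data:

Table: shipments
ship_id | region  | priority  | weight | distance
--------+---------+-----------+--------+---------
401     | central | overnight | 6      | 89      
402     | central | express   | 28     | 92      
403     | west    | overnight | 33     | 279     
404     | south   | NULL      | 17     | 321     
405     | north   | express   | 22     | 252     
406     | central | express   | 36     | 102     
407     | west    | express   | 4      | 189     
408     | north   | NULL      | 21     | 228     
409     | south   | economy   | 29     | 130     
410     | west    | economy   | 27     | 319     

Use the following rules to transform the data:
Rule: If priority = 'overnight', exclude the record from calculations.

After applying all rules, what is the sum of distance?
1633

Step 1: Identify records where priority = 'overnight'
Step 2: The excluded records sum to 368
Step 3: Original total distance = 2001
Step 4: Remaining total = 2001 - 368 = 1633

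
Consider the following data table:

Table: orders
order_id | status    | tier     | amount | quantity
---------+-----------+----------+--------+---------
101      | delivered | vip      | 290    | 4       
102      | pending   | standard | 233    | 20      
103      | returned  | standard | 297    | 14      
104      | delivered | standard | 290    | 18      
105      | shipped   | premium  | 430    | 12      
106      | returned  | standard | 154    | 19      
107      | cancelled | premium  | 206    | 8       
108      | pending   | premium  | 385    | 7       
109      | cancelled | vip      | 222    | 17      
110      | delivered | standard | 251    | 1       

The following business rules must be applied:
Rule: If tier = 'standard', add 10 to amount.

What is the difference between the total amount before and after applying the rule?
50

Step 1: Original sum of amount = 2758
Step 2: 5 records have tier = 'standard'
Step 3: Each affected record changes by 10
Step 4: Total change = 5 × 10 = 50
Step 5: New sum = 2758 + 50 = 2808
Step 6: Difference = |2808 - 2758| = 50
        (Sum increased by 50)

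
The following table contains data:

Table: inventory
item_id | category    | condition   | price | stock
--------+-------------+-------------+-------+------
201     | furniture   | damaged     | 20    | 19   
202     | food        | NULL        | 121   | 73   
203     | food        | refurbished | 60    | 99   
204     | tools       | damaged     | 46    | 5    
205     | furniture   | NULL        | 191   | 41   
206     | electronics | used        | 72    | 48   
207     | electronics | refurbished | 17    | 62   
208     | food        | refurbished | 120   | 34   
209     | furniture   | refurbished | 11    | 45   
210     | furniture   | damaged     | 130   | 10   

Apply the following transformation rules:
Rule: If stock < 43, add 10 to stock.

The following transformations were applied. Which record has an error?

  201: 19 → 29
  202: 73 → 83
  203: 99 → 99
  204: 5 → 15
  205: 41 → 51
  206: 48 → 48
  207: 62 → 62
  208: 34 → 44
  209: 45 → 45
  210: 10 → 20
Record 202 has an error. The correct transformed value should be 73, not 83.

Step 1: Check each record against the rule
Step 2: Record 202 has stock = 73
Step 3: Since 73 >= 43, the bonus should not have been applied
Step 4: Correct value = 73, but claimed value = 83
Conclusion: Record 202 has the error.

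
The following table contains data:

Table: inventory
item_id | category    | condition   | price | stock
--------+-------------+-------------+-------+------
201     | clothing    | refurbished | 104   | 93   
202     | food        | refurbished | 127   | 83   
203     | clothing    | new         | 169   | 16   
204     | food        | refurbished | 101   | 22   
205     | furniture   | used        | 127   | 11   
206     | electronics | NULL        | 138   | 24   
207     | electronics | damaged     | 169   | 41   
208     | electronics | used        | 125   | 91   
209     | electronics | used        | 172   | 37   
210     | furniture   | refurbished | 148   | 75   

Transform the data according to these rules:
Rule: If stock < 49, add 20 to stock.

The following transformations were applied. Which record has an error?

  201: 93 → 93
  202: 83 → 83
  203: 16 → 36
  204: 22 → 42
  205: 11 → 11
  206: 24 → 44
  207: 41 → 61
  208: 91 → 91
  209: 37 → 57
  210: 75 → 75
Record 205 has an error. The correct transformed value should be 31, not 11.

Step 1: Check each record against the rule
Step 2: Record 205 has stock = 11
Step 3: Since 11 < 49, the bonus should have been applied
Step 4: Correct value = 31, but claimed value = 11
Conclusion: Record 205 has the error.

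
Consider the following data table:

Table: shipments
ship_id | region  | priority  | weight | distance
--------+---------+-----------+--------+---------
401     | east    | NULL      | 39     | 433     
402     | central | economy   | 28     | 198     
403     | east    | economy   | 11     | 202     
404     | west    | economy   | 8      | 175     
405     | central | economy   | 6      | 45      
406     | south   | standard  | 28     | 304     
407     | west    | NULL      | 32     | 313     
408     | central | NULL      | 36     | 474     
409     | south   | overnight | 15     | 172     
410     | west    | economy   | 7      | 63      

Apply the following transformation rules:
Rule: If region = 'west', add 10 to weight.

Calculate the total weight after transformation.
240

Step 1: Count records where region = 'west': 3
Step 2: Total bonus added: 3 × 10 = 30
Step 3: Original sum of weight: 210
Step 4: Final sum = 210 + 30 = 240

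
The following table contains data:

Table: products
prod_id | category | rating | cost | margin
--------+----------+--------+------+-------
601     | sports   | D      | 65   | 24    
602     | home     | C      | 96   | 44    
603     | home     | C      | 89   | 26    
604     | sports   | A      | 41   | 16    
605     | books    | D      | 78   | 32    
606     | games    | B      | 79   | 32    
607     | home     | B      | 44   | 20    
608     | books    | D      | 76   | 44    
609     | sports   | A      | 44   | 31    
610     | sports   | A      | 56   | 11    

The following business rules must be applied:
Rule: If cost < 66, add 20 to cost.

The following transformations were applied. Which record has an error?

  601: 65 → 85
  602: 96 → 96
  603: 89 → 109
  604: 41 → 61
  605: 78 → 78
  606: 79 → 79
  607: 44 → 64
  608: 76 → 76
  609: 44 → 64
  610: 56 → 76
Record 603 has an error. The correct transformed value should be 89, not 109.

Step 1: Check each record against the rule
Step 2: Record 603 has cost = 89
Step 3: Since 89 >= 66, the bonus should not have been applied
Step 4: Correct value = 89, but claimed value = 109
Conclusion: Record 603 has the error.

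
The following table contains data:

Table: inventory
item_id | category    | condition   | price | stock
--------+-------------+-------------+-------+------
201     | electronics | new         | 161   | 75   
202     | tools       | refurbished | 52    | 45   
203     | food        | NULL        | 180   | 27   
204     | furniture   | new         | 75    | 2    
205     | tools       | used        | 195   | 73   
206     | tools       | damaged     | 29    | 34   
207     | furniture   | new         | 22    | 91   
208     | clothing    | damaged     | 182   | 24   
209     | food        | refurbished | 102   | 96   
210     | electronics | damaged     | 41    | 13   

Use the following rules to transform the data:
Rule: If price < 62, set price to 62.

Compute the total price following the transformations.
1143

Step 1: 4 records have price < 62
Step 2: These records originally summed to 144
Step 3: After setting to minimum: 4 × 62 = 248
Step 4: Unaffected records sum: 895
Step 5: Final sum = 248 + 895 = 1143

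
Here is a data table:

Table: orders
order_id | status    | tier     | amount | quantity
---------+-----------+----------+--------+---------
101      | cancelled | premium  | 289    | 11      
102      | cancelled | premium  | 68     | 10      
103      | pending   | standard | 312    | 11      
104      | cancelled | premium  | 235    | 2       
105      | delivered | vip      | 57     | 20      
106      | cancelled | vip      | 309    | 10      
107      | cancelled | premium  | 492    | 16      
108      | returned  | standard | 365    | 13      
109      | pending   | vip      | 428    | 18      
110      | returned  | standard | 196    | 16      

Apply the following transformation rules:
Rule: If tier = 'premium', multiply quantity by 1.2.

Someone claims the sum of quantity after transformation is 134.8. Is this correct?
Yes, the result is correct.

Step 1: Calculate the correct sum after transformation
Step 2: Apply multiplier 1.2 to records where tier = 'premium'
Step 3: Correct result = 134.8
Step 4: Claimed result = 134.8
Step 5: 134.8 = 134.8 ✓
Conclusion: The claimed result is correct.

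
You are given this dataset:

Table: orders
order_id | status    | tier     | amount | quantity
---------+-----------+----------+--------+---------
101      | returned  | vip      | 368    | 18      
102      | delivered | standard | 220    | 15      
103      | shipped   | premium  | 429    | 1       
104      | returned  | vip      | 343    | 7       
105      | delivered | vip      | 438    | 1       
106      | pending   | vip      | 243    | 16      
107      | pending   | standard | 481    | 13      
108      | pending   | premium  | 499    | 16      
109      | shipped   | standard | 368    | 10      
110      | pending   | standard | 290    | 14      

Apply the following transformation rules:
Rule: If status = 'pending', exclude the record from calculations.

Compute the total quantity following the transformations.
52

Step 1: Identify records where status = 'pending'
Step 2: The excluded records sum to 59
Step 3: Original total quantity = 111
Step 4: Remaining total = 111 - 59 = 52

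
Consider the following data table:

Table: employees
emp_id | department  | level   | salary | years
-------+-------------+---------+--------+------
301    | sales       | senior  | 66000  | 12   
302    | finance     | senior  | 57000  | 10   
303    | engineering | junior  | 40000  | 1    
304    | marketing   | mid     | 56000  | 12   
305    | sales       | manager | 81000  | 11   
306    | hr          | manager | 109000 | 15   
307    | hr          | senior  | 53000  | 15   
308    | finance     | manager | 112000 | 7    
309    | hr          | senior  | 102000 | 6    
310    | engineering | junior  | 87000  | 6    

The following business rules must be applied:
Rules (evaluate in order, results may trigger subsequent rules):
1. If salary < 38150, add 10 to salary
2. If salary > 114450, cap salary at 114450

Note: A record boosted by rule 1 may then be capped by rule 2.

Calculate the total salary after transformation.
763000

Step 1: Apply rule 1 to records with salary < 38150
  - 0 records get bonus of 10
  - Of these, 0 records then exceed 114450 and get capped
Step 2: Apply rule 2 to records with salary > 114450
  - 0 records (original) are capped
Step 3: Calculate final sum = 763000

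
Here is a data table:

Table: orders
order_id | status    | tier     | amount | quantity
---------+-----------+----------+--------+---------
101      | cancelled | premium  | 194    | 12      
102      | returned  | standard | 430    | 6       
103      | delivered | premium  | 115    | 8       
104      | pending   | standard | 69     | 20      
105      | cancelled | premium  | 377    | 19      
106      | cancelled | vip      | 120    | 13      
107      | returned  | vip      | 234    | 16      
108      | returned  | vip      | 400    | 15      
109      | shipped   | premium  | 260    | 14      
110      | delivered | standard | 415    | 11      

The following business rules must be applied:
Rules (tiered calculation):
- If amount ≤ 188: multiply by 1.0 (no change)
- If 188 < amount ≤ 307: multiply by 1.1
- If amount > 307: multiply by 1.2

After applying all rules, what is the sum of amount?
3007.2

Step 1: Tier 1 (amount ≤ 188): 3 records, sum = 304 × 1.0 = 304.0
Step 2: Tier 2 (188 < amount ≤ 307): 3 records, sum = 688 × 1.1 = 756.8
Step 3: Tier 3 (amount > 307): 4 records, sum = 1622 × 1.2 = 1946.4
Step 4: Final sum = 304.0 + 756.8 + 1946.4 = 3007.2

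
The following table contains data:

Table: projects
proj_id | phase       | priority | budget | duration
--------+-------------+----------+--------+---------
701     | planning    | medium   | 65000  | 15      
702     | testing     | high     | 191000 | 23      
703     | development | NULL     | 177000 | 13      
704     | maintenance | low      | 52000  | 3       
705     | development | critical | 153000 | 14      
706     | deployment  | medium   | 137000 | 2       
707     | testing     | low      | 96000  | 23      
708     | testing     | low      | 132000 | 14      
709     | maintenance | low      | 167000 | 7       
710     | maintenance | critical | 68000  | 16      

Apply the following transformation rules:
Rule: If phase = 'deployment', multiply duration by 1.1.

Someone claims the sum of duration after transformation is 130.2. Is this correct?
Yes, the result is correct.

Step 1: Calculate the correct sum after transformation
Step 2: Apply multiplier 1.1 to records where phase = 'deployment'
Step 3: Correct result = 130.2
Step 4: Claimed result = 130.2
Step 5: 130.2 = 130.2 ✓
Conclusion: The claimed result is correct.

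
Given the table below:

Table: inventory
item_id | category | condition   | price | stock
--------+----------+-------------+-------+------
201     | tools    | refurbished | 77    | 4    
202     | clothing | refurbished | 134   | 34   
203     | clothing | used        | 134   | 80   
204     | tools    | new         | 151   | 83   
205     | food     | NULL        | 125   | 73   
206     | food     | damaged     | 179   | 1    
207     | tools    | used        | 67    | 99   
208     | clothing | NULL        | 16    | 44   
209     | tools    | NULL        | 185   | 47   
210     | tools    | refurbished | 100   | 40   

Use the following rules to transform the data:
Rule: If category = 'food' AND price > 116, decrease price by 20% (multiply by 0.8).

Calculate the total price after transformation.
1107.2

Step 1: Find records where category = 'food' AND price > 116
Step 2: 2 records match, summing to 304
Step 3: After multiplier: 304 × 0.8 = 243.2
Step 4: Unaffected records sum: 864
Step 5: Final sum = 243.2 + 864 = 1107.2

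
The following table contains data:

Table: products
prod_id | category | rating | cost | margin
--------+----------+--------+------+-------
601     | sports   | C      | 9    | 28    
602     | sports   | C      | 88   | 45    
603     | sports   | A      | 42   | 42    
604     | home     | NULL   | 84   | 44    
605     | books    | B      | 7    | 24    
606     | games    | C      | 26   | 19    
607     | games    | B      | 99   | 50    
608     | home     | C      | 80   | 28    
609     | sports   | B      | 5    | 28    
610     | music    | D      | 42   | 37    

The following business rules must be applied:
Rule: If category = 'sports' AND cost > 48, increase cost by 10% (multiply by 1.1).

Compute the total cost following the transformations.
490.8

Step 1: Find records where category = 'sports' AND cost > 48
Step 2: 1 records match, summing to 88
Step 3: After multiplier: 88 × 1.1 = 96.8
Step 4: Unaffected records sum: 394
Step 5: Final sum = 96.8 + 394 = 490.8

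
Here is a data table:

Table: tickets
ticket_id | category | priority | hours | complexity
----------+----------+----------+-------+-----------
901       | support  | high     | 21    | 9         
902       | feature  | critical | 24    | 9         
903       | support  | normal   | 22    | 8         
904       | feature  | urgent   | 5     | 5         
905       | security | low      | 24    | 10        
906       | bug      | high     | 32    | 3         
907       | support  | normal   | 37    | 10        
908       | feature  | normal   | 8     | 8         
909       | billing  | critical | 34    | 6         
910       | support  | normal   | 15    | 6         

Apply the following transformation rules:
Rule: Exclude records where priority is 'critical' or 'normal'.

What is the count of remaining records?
4

Step 1: Count records to exclude
  - 2 (critical) + 4 (normal) = 6 records
Step 2: Total records: 10
Step 3: Remaining = 10 - 6 = 4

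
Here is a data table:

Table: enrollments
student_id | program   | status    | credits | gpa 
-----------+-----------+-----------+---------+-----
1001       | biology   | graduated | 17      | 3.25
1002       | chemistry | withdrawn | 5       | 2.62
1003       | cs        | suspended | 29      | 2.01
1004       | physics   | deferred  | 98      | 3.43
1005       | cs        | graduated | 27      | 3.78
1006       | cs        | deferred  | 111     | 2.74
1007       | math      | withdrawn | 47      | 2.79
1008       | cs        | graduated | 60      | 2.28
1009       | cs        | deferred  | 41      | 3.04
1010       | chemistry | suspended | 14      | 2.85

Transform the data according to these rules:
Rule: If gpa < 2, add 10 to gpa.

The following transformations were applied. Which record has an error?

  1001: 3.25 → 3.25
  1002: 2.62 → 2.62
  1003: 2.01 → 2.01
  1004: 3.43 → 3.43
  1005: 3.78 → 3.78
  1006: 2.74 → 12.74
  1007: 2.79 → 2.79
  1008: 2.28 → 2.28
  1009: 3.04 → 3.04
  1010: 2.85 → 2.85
Record 1006 has an error. The correct transformed value should be 2.74, not 12.74.

Step 1: Check each record against the rule
Step 2: Record 1006 has gpa = 2.74
Step 3: Since 2.74 >= 2, the bonus should not have been applied
Step 4: Correct value = 2.74, but claimed value = 12.74
Conclusion: Record 1006 has the error.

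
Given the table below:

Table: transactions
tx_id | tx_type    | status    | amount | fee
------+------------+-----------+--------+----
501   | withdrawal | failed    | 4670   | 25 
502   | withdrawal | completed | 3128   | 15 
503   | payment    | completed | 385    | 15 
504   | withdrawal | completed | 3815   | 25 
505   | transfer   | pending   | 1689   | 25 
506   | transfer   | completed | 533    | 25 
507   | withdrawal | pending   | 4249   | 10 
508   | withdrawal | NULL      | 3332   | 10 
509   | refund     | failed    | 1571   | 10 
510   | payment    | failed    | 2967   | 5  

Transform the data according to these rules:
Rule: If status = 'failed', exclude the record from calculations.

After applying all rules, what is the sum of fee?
125

Step 1: Identify records where status = 'failed'
Step 2: The excluded records sum to 40
Step 3: Original total fee = 165
Step 4: Remaining total = 165 - 40 = 125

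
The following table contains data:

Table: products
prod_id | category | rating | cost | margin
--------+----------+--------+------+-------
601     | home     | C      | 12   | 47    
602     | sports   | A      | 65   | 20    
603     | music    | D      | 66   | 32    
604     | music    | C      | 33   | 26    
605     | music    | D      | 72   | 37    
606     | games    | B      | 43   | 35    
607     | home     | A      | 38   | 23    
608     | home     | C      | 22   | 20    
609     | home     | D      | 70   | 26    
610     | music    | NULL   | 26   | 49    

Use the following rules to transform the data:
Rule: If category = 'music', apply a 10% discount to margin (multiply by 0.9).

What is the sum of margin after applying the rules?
300.6

Step 1: Records with category = 'music' have total margin = 144
Step 2: Apply multiplier: 144 × 0.9 = 129.6
Step 3: Other records total: 171
Step 4: Final sum = 129.6 + 171 = 300.6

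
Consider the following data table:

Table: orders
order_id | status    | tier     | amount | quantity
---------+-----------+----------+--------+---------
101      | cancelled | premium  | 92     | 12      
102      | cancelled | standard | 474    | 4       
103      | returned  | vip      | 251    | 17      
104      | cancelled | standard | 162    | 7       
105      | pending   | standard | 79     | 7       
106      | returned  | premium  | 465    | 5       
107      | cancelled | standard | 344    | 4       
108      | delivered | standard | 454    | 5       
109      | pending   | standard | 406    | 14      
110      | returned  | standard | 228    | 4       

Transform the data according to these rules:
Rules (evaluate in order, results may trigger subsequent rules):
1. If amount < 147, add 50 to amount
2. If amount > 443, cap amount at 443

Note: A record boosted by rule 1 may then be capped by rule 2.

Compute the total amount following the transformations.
2991

Step 1: Apply rule 1 to records with amount < 147
  - 2 records get bonus of 50
  - Of these, 0 records then exceed 443 and get capped
Step 2: Apply rule 2 to records with amount > 443
  - 3 records (original) are capped
Step 3: Calculate final sum = 2991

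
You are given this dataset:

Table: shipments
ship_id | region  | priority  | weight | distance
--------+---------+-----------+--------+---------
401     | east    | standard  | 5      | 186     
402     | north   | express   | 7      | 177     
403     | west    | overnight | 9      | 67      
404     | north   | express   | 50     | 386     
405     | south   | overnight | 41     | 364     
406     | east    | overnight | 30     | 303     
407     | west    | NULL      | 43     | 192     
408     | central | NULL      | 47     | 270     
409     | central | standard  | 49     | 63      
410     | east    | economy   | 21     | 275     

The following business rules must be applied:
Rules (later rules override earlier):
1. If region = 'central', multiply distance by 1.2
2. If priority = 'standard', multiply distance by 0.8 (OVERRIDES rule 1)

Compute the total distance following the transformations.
2287.2

Step 1: Rule 2 takes priority for records with priority = 'standard'
  - 2 records: 249 × 0.8 = 199.2
Step 2: Rule 1 applies to remaining records with region = 'central'
  - 1 records: 270 × 1.2 = 324.0
Step 3: Other records unchanged: 1764
Step 4: Final sum = 199.2 + 324.0 + 1764 = 2287.2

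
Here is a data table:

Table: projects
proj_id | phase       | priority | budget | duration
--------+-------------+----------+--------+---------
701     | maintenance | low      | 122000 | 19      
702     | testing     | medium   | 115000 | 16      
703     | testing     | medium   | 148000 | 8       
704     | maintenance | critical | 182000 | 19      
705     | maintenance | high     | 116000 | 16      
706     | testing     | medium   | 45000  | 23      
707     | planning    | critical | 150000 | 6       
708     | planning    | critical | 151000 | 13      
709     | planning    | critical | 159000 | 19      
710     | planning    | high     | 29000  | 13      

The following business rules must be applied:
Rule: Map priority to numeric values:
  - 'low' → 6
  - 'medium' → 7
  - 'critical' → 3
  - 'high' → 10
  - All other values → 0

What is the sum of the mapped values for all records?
59

Step 1: Apply mapping to each record
Step 2: Count by status:
  'low': 1 records × 6 = 6
  'medium': 3 records × 7 = 21
  'critical': 4 records × 3 = 12
  'high': 2 records × 10 = 20
Step 3: Sum all mapped values = 59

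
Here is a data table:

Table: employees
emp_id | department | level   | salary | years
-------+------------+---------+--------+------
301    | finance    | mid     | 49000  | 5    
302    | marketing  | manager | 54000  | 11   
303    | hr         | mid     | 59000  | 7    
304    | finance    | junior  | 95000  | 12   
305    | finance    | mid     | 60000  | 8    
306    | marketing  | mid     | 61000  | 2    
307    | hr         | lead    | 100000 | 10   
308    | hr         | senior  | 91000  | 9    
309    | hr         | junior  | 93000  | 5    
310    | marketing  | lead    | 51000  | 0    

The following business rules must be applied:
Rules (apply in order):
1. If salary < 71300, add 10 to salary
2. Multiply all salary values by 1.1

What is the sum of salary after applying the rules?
784366.0

Step 1: Apply Rule 1 - Add 10 to records with salary < 71300
  - 6 records affected: 334000 + (6 × 10) = 334060
  - Unaffected records: 379000
  - Sum after Rule 1: 713060
Step 2: Apply Rule 2 - Multiply all by 1.1
  - 713060 × 1.1 = 784366.0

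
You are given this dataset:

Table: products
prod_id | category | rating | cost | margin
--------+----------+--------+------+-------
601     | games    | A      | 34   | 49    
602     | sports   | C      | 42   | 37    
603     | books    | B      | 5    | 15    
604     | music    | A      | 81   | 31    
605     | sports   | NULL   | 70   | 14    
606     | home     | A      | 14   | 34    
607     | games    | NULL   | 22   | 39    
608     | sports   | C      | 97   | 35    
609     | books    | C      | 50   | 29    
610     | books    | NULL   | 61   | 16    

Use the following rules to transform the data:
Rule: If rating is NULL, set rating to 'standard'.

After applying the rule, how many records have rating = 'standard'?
3

Step 1: Count records where rating IS NULL
Step 2: Found 3 records with NULL rating
Step 3: These records will have rating set to 'standard'
Step 4: Records already having rating = 'standard': 0
Step 5: Answer: 3 + 0 = 3 records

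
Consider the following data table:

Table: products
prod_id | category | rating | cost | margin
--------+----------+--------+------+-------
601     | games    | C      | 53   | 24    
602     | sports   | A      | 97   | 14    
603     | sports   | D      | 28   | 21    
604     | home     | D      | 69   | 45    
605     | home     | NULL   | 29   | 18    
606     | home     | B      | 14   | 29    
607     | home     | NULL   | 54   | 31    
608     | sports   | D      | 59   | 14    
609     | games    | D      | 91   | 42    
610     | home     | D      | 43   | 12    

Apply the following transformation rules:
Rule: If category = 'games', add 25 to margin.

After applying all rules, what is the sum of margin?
300

Step 1: Count records where category = 'games': 2
Step 2: Total bonus added: 2 × 25 = 50
Step 3: Original sum of margin: 250
Step 4: Final sum = 250 + 50 = 300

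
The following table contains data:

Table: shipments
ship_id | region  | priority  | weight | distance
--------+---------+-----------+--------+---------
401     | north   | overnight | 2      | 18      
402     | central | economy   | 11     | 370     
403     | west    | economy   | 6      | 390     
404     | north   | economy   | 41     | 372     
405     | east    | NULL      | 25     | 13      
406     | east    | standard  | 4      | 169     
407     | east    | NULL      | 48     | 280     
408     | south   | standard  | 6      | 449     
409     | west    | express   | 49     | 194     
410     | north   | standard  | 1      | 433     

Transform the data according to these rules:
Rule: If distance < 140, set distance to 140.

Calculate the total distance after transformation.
2937

Step 1: 2 records have distance < 140
Step 2: These records originally summed to 31
Step 3: After setting to minimum: 2 × 140 = 280
Step 4: Unaffected records sum: 2657
Step 5: Final sum = 280 + 2657 = 2937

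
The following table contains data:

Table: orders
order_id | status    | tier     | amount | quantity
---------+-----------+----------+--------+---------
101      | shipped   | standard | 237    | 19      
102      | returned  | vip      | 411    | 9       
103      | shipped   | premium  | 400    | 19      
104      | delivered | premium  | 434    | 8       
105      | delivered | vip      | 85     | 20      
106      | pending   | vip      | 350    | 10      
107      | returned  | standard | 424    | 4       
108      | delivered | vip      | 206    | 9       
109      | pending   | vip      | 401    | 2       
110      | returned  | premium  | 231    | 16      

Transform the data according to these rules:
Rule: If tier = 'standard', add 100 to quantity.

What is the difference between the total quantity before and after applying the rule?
200

Step 1: Original sum of quantity = 116
Step 2: 2 records have tier = 'standard'
Step 3: Each affected record changes by 100
Step 4: Total change = 2 × 100 = 200
Step 5: New sum = 116 + 200 = 316
Step 6: Difference = |316 - 116| = 200
        (Sum increased by 200)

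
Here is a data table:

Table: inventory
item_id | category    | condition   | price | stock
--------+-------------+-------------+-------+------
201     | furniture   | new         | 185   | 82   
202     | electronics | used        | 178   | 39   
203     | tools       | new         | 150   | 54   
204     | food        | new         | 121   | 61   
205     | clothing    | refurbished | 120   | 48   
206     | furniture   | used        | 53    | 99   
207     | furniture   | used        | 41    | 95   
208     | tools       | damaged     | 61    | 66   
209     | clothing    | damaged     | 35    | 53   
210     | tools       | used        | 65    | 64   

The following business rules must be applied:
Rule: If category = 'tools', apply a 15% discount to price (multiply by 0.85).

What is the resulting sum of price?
967.6

Step 1: Records with category = 'tools' have total price = 276
Step 2: Apply multiplier: 276 × 0.85 = 234.6
Step 3: Other records total: 733
Step 4: Final sum = 234.6 + 733 = 967.6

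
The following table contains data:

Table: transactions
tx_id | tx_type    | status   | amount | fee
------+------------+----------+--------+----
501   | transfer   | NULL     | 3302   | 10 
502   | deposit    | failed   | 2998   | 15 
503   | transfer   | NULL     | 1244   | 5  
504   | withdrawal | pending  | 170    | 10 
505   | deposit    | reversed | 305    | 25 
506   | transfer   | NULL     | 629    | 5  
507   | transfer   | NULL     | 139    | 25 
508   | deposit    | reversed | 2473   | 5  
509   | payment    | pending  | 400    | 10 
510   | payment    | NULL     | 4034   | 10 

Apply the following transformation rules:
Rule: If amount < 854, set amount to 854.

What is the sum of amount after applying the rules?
18321

Step 1: 5 records have amount < 854
Step 2: These records originally summed to 1643
Step 3: After setting to minimum: 5 × 854 = 4270
Step 4: Unaffected records sum: 14051
Step 5: Final sum = 4270 + 14051 = 18321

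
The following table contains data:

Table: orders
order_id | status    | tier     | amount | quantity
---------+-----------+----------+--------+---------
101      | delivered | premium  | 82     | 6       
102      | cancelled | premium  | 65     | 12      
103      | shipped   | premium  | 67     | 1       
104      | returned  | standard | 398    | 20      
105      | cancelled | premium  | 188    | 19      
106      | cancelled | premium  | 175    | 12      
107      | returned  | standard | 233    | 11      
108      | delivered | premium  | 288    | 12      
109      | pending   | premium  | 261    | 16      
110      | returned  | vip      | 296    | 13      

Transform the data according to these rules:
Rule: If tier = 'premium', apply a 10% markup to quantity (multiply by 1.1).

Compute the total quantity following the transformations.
129.8

Step 1: Records with tier = 'premium' have total quantity = 78
Step 2: Apply multiplier: 78 × 1.1 = 85.8
Step 3: Other records total: 44
Step 4: Final sum = 85.8 + 44 = 129.8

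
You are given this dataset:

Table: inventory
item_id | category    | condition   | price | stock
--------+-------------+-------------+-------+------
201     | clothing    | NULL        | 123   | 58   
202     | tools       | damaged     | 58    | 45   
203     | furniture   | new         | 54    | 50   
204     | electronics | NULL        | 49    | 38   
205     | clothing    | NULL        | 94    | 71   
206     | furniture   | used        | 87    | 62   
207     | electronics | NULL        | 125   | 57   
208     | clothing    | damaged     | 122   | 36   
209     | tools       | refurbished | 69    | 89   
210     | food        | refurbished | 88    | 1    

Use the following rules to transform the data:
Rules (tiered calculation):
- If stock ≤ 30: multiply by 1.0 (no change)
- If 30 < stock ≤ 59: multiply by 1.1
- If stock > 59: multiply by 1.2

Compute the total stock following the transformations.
579.8

Step 1: Tier 1 (stock ≤ 30): 1 records, sum = 1 × 1.0 = 1.0
Step 2: Tier 2 (30 < stock ≤ 59): 6 records, sum = 284 × 1.1 = 312.4
Step 3: Tier 3 (stock > 59): 3 records, sum = 222 × 1.2 = 266.4
Step 4: Final sum = 1.0 + 312.4 + 266.4 = 579.8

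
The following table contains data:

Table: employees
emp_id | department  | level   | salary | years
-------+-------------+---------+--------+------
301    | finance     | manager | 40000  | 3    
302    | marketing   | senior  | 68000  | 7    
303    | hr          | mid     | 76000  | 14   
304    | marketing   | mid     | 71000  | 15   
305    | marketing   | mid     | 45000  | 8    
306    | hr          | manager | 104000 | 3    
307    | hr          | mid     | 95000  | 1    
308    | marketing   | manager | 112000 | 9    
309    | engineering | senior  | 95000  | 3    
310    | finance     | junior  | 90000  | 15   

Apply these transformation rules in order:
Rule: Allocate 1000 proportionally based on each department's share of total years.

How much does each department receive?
engineering: 38.46, finance: 230.77, hr: 230.77, marketing: 500.0

Step 1: Calculate total years = 78
Step 2: Calculate each department's proportion:
  engineering: 3/78 = 3.85% → 38.46
  finance: 18/78 = 23.08% → 230.77
  hr: 18/78 = 23.08% → 230.77
  marketing: 39/78 = 50.00% → 500.0
Step 3: Verify: sum of allocations ≈ 1000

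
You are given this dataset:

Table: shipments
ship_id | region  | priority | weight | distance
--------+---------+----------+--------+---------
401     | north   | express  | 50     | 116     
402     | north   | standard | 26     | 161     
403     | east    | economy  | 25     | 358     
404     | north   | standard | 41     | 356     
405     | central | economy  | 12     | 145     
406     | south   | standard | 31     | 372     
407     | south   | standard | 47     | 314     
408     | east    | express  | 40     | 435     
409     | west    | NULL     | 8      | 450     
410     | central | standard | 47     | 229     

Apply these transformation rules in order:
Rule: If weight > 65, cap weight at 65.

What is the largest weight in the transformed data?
50

Step 1: Original maximum weight = 50
Step 2: Check cap of 65 against maximum
Step 3: No records exceed the cap (max 50 <= cap 65), so no capping applies
Step 4: Maximum after transformation = 50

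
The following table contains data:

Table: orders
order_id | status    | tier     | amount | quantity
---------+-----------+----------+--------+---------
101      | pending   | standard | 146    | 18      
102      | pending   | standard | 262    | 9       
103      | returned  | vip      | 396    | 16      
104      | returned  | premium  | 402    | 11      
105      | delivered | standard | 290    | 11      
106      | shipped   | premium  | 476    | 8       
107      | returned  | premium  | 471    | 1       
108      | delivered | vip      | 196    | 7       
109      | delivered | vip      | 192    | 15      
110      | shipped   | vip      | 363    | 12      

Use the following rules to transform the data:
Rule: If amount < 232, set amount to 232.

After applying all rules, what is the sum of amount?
3356

Step 1: 3 records have amount < 232
Step 2: These records originally summed to 534
Step 3: After setting to minimum: 3 × 232 = 696
Step 4: Unaffected records sum: 2660
Step 5: Final sum = 696 + 2660 = 3356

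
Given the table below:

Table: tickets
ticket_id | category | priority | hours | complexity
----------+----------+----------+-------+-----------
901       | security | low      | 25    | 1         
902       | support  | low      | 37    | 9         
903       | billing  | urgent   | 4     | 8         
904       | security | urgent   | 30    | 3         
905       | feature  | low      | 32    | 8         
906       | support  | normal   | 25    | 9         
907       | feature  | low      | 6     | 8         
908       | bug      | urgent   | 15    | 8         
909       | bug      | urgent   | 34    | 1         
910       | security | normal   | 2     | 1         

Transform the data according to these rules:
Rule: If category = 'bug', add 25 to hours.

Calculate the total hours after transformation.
260

Step 1: Count records where category = 'bug': 2
Step 2: Total bonus added: 2 × 25 = 50
Step 3: Original sum of hours: 210
Step 4: Final sum = 210 + 50 = 260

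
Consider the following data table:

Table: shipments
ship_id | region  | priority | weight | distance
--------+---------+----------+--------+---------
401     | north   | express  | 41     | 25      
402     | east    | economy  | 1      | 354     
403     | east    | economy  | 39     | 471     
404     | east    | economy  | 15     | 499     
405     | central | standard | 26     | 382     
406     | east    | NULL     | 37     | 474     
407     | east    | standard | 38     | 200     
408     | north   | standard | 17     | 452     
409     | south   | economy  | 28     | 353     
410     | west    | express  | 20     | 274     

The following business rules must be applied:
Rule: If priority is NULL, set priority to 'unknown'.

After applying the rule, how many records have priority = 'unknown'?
1

Step 1: Count records where priority IS NULL
Step 2: Found 1 records with NULL priority
Step 3: These records will have priority set to 'unknown'
Step 4: Records already having priority = 'unknown': 0
Step 5: Answer: 1 + 0 = 1 records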